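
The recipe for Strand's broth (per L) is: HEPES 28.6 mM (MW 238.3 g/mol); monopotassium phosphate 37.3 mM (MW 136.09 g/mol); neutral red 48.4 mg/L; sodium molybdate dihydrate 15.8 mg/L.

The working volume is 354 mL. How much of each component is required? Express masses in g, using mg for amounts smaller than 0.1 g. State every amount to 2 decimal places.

Scale factor relative to 1 L: 0.354.
HEPES: 28.6 mmol/L × 238.3 g/mol × 0.354 L ÷ 1000 = 2.41 g
monopotassium phosphate: 37.3 mmol/L × 136.09 g/mol × 0.354 L ÷ 1000 = 1.80 g
neutral red: 48.4 mg/L × 0.354 L = 17.13 mg
sodium molybdate dihydrate: 15.8 mg/L × 0.354 L = 5.59 mg

HEPES 2.41 g; monopotassium phosphate 1.80 g; neutral red 17.13 mg; sodium molybdate dihydrate 5.59 mg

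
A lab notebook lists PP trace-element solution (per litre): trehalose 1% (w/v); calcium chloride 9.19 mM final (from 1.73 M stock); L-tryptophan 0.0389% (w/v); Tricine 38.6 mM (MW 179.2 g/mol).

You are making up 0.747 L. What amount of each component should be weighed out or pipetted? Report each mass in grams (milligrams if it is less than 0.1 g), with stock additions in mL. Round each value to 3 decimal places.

trehalose 7.470 g; calcium chloride 3.968 mL; L-tryptophan 0.291 g; Tricine 5.167 g

Scale factor relative to 1 L: 0.747.
trehalose: 1% w/v = 10 g/L → 10 × 0.747 L = 7.470 g
calcium chloride: dilute stock: 9.19 mM × 747 mL ÷ 1730 mM = 3.968 mL
L-tryptophan: 0.0389% w/v = 0.389 g/L → 0.389 × 0.747 L = 0.291 g
Tricine: 38.6 mmol/L × 179.2 g/mol × 0.747 L ÷ 1000 = 5.167 g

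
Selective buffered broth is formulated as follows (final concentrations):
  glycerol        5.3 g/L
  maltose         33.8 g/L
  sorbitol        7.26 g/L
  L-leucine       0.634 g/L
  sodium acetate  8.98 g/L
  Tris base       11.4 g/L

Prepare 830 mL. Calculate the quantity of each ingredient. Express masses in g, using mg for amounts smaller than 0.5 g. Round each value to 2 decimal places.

glycerol 4.40 g; maltose 28.05 g; sorbitol 6.03 g; L-leucine 0.53 g; sodium acetate 7.45 g; Tris base 9.46 g

Target volume = 830 mL = 0.83 L.
glycerol: 5.3 g/L × 0.83 L = 4.40 g
maltose: 33.8 g/L × 0.83 L = 28.05 g
sorbitol: 7.26 g/L × 0.83 L = 6.03 g
L-leucine: 0.634 g/L × 0.83 L = 0.53 g
sodium acetate: 8.98 g/L × 0.83 L = 7.45 g
Tris base: 11.4 g/L × 0.83 L = 9.46 g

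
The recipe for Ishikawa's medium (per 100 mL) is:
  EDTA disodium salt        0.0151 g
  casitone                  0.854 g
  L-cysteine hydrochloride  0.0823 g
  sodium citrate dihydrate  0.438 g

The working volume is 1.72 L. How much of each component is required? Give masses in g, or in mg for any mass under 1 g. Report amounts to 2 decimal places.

EDTA disodium salt 259.72 mg; casitone 14.69 g; L-cysteine hydrochloride 1.42 g; sodium citrate dihydrate 7.53 g

Scale factor = 1720 mL / 100 mL = 17.2.
EDTA disodium salt: 0.0151 g × (1720 mL / 100 mL) = 0.25972 g = 259.72 mg
casitone: 0.854 g × (1720 mL / 100 mL) = 14.69 g
L-cysteine hydrochloride: 0.0823 g × (1720 mL / 100 mL) = 1.42 g
sodium citrate dihydrate: 0.438 g × (1720 mL / 100 mL) = 7.53 g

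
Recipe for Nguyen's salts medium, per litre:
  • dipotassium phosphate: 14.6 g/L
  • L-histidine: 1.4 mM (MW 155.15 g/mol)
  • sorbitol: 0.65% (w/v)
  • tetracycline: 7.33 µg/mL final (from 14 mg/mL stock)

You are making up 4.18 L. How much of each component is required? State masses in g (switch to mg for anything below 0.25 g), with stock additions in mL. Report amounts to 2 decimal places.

dipotassium phosphate 61.03 g; L-histidine 0.91 g; sorbitol 27.17 g; tetracycline 2.19 mL

Working volume: 4.18 L.
dipotassium phosphate: 14.6 g/L × 4.18 L = 61.03 g
L-histidine: 1.4 mmol/L × 155.15 g/mol × 4.18 L ÷ 1000 = 0.91 g
sorbitol: 0.65 g per 100 mL × 4180 mL ÷ 100 = 27.17 g
tetracycline: C1V1 = C2V2 → 7.33 µg/mL × 4180 mL ÷ 14000 µg/mL = 2.19 mL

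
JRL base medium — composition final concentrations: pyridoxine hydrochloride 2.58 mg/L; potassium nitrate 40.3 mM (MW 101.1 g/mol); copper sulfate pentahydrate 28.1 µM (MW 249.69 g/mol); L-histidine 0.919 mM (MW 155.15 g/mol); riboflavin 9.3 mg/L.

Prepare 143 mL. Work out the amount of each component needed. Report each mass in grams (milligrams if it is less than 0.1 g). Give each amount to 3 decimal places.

Working volume: 143 mL = 0.143 L.
pyridoxine hydrochloride: 2.58 mg/L × 0.143 L = 0.369 mg
potassium nitrate: 40.3 mmol/L × 101.1 g/mol × 0.143 L ÷ 1000 = 0.583 g
copper sulfate pentahydrate: 28.1 µmol/L × 249.69 g/mol × 0.143 L ÷ 1000 = 1.003 mg
L-histidine: 0.919 mmol/L × 155.15 mg/mmol × 0.143 L = 20.389 mg
riboflavin: 9.3 mg/L × 0.143 L = 1.330 mg

pyridoxine hydrochloride 0.369 mg; potassium nitrate 0.583 g; copper sulfate pentahydrate 1.003 mg; L-histidine 20.389 mg; riboflavin 1.330 mg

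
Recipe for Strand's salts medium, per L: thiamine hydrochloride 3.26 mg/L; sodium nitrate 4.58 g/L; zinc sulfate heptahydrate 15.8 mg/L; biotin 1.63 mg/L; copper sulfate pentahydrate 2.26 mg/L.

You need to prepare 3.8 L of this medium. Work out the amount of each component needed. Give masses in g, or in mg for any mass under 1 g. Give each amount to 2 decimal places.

thiamine hydrochloride 12.39 mg; sodium nitrate 17.40 g; zinc sulfate heptahydrate 60.04 mg; biotin 6.19 mg; copper sulfate pentahydrate 8.59 mg

Scale factor relative to 1 L: 3.8.
thiamine hydrochloride: 3.26 mg/L × 3.8 L = 12.39 mg
sodium nitrate: 4.58 g/L × 3.8 L = 17.40 g
zinc sulfate heptahydrate: 15.8 mg/L × 3.8 L = 60.04 mg
biotin: 1.63 mg/L × 3.8 L = 6.19 mg
copper sulfate pentahydrate: 2.26 mg/L × 3.8 L = 8.59 mg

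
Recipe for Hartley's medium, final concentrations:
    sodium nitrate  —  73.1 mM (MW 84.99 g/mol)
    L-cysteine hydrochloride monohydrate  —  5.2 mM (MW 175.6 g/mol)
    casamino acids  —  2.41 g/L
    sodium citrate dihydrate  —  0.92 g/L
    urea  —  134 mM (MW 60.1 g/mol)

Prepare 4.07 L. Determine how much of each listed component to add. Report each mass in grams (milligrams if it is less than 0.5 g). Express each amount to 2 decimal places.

sodium nitrate 25.29 g; L-cysteine hydrochloride monohydrate 3.72 g; casamino acids 9.81 g; sodium citrate dihydrate 3.74 g; urea 32.78 g

Scale factor relative to 1 L: 4.07.
sodium nitrate: 73.1 mmol/L × 84.99 g/mol × 4.07 L ÷ 1000 = 25.29 g
L-cysteine hydrochloride monohydrate: 5.2 mmol/L × 175.6 g/mol × 4.07 L ÷ 1000 = 3.72 g
casamino acids: 2.41 g/L × 4.07 L = 9.81 g
sodium citrate dihydrate: 0.92 g/L × 4.07 L = 3.74 g
urea: 134 mmol/L × 60.1 g/mol × 4.07 L ÷ 1000 = 32.78 g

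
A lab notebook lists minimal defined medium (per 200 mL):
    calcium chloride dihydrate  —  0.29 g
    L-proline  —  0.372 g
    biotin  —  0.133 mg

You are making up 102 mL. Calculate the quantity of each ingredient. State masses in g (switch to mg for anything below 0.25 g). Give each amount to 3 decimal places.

calcium chloride dihydrate 147.900 mg; L-proline 189.720 mg; biotin 0.068 mg

Scale factor = 102 mL / 200 mL = 0.51.
calcium chloride dihydrate: 0.29 g × (102 mL / 200 mL) = 0.1479 g = 147.900 mg
L-proline: 0.372 g × (102 mL / 200 mL) = 0.18972 g = 189.720 mg
biotin: 0.133 mg × (102 mL / 200 mL) = 0.068 mg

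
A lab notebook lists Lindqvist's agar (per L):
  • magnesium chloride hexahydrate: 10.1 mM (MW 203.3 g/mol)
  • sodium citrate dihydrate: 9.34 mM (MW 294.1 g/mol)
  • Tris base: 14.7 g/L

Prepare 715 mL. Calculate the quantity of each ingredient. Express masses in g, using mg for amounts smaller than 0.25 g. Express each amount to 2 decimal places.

Target volume = 715 mL = 0.715 L.
magnesium chloride hexahydrate: 10.1 mmol/L × 203.3 g/mol × 0.715 L ÷ 1000 = 1.47 g
sodium citrate dihydrate: 9.34 mmol/L × 294.1 g/mol × 0.715 L ÷ 1000 = 1.96 g
Tris base: 14.7 g/L × 0.715 L = 10.51 g

magnesium chloride hexahydrate 1.47 g; sodium citrate dihydrate 1.96 g; Tris base 10.51 g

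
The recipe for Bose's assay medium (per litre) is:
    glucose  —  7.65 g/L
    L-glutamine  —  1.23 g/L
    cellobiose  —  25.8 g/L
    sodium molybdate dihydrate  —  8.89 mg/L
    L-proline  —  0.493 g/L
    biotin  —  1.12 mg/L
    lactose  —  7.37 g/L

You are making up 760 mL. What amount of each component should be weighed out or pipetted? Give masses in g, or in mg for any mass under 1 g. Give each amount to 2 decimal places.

Target volume = 760 mL = 0.76 L.
glucose: 7.65 g/L × 0.76 L = 5.81 g
L-glutamine: 1.23 g/L × 0.76 L = 0.9348 g = 934.80 mg
cellobiose: 25.8 g/L × 0.76 L = 19.61 g
sodium molybdate dihydrate: 8.89 mg/L × 0.76 L = 6.76 mg
L-proline: 0.493 g/L × 0.76 L = 0.37468 g = 374.68 mg
biotin: 1.12 mg/L × 0.76 L = 0.85 mg
lactose: 7.37 g/L × 0.76 L = 5.60 g

glucose 5.81 g; L-glutamine 934.80 mg; cellobiose 19.61 g; sodium molybdate dihydrate 6.76 mg; L-proline 374.68 mg; biotin 0.85 mg; lactose 5.60 g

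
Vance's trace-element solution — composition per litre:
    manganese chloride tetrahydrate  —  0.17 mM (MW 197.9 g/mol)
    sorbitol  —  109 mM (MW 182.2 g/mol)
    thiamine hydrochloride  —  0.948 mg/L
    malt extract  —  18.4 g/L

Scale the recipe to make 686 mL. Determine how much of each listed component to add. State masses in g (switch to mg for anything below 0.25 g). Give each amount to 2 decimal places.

Working volume: 686 mL = 0.686 L.
manganese chloride tetrahydrate: 0.17 mmol/L × 197.9 mg/mmol × 0.686 L = 23.08 mg
sorbitol: 109 mmol/L × 182.2 g/mol × 0.686 L ÷ 1000 = 13.62 g
thiamine hydrochloride: 0.948 mg/L × 0.686 L = 0.65 mg
malt extract: 18.4 g/L × 0.686 L = 12.62 g

manganese chloride tetrahydrate 23.08 mg; sorbitol 13.62 g; thiamine hydrochloride 0.65 mg; malt extract 12.62 g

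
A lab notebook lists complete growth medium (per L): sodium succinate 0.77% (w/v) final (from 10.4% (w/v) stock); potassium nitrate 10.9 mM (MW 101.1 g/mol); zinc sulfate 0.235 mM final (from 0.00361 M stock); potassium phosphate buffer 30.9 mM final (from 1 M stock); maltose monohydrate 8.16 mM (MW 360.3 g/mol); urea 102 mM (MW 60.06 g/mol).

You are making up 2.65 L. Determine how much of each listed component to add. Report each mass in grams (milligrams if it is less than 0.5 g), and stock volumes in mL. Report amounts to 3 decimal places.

Scale factor relative to 1 L: 2.65.
sodium succinate: V = C2·V2/C1 = 0.77% ÷ 10.4% × 2650 mL = 196.202 mL
potassium nitrate: 10.9 mmol/L × 101.1 g/mol × 2.65 L ÷ 1000 = 2.920 g
zinc sulfate: C1V1 = C2V2 → 0.235 mM × 2650 mL ÷ 3.61 mM = 172.507 mL
potassium phosphate buffer: V = C2·V2/C1 = 30.9 mM × 2650 mL ÷ 1000 mM = 81.885 mL
maltose monohydrate: 8.16 mmol/L × 360.3 g/mol × 2.65 L ÷ 1000 = 7.791 g
urea: 102 mmol/L × 60.06 g/mol × 2.65 L ÷ 1000 = 16.234 g

sodium succinate 196.202 mL; potassium nitrate 2.920 g; zinc sulfate 172.507 mL; potassium phosphate buffer 81.885 mL; maltose monohydrate 7.791 g; urea 16.234 g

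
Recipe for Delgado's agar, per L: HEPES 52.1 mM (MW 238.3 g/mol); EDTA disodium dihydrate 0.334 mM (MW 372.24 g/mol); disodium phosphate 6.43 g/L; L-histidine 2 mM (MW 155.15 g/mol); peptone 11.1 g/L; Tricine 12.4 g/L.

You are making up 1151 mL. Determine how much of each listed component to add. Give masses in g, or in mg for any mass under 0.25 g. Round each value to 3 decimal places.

Scale factor relative to 1 L: 1.151.
HEPES: 52.1 mmol/L × 238.3 g/mol × 1.151 L ÷ 1000 = 14.290 g
EDTA disodium dihydrate: 0.334 mmol/L × 372.24 mg/mmol × 1.151 L = 143.102 mg
disodium phosphate: 6.43 g/L × 1.151 L = 7.401 g
L-histidine: 2 mmol/L × 155.15 g/mol × 1.151 L ÷ 1000 = 0.357 g
peptone: 11.1 g/L × 1.151 L = 12.776 g
Tricine: 12.4 g/L × 1.151 L = 14.272 g

HEPES 14.290 g; EDTA disodium dihydrate 143.102 mg; disodium phosphate 7.401 g; L-histidine 0.357 g; peptone 12.776 g; Tricine 14.272 g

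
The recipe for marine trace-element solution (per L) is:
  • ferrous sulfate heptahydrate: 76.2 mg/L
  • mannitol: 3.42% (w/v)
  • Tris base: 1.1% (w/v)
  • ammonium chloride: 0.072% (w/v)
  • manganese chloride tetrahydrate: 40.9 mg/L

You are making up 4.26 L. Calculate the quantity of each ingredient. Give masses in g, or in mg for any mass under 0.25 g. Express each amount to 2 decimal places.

ferrous sulfate heptahydrate 0.32 g; mannitol 145.69 g; Tris base 46.86 g; ammonium chloride 3.07 g; manganese chloride tetrahydrate 174.23 mg

Working volume: 4.26 L.
ferrous sulfate heptahydrate: 76.2 mg/L × 4.26 L = 324.612 mg = 0.32 g
mannitol: 3.42% w/v = 34.2 g/L → 34.2 × 4.26 L = 145.69 g
Tris base: 1.1% w/v = 11 g/L → 11 × 4.26 L = 46.86 g
ammonium chloride: 0.072 g per 100 mL × 4260 mL ÷ 100 = 3.07 g
manganese chloride tetrahydrate: 40.9 mg/L × 4.26 L = 174.23 mg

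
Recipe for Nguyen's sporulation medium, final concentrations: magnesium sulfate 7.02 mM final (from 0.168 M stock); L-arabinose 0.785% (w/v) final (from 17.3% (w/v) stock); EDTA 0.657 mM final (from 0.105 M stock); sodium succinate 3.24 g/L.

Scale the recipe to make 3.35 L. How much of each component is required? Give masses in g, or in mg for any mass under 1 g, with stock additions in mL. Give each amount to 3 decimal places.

magnesium sulfate 139.982 mL; L-arabinose 152.009 mL; EDTA 20.961 mL; sodium succinate 10.854 g

Working volume: 3.35 L.
magnesium sulfate: V = C2·V2/C1 = 7.02 mM × 3350 mL ÷ 168 mM = 139.982 mL
L-arabinose: dilute stock: 0.785% ÷ 17.3% × 3350 mL = 152.009 mL
EDTA: dilute stock: 0.657 mM × 3350 mL ÷ 105 mM = 20.961 mL
sodium succinate: 3.24 g/L × 3.35 L = 10.854 g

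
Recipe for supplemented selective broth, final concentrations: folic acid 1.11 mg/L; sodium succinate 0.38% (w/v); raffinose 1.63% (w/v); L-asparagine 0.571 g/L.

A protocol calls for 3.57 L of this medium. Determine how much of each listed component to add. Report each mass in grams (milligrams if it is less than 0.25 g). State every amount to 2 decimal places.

Working volume: 3.57 L.
folic acid: 1.11 mg/L × 3.57 L = 3.96 mg
sodium succinate: 0.38 g per 100 mL × 3570 mL ÷ 100 = 13.57 g
raffinose: 1.63 g per 100 mL × 3570 mL ÷ 100 = 58.19 g
L-asparagine: 0.571 g/L × 3.57 L = 2.04 g

folic acid 3.96 mg; sodium succinate 13.57 g; raffinose 58.19 g; L-asparagine 2.04 g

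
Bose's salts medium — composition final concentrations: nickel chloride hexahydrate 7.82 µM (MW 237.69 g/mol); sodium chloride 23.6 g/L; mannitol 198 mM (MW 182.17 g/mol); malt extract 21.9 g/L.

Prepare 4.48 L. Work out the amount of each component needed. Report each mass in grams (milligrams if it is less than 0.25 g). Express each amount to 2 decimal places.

Working volume: 4.48 L.
nickel chloride hexahydrate: 7.82 µmol/L × 237.69 g/mol × 4.48 L ÷ 1000 = 8.33 mg
sodium chloride: 23.6 g/L × 4.48 L = 105.73 g
mannitol: 198 mmol/L × 182.17 g/mol × 4.48 L ÷ 1000 = 161.59 g
malt extract: 21.9 g/L × 4.48 L = 98.11 g

nickel chloride hexahydrate 8.33 mg; sodium chloride 105.73 g; mannitol 161.59 g; malt extract 98.11 g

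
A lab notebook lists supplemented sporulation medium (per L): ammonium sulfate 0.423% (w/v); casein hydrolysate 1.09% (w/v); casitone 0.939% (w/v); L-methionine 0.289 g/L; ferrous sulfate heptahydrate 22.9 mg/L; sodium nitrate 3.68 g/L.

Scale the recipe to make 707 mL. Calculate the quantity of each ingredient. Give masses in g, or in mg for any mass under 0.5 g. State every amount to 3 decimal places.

Scale factor relative to 1 L: 0.707.
ammonium sulfate: 0.423 g per 100 mL × 707 mL ÷ 100 = 2.991 g
casein hydrolysate: 1.09 g per 100 mL × 707 mL ÷ 100 = 7.706 g
casitone: 0.939% w/v = 9.39 g/L → 9.39 × 0.707 L = 6.639 g
L-methionine: 0.289 g/L × 0.707 L = 0.204323 g = 204.323 mg
ferrous sulfate heptahydrate: 22.9 mg/L × 0.707 L = 16.190 mg
sodium nitrate: 3.68 g/L × 0.707 L = 2.602 g

ammonium sulfate 2.991 g; casein hydrolysate 7.706 g; casitone 6.639 g; L-methionine 204.323 mg; ferrous sulfate heptahydrate 16.190 mg; sodium nitrate 2.602 g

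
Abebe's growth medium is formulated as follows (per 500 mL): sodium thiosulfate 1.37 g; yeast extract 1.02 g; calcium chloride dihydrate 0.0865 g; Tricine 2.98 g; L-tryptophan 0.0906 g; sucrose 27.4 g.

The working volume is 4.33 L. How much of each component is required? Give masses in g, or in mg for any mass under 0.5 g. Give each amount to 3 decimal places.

sodium thiosulfate 11.864 g; yeast extract 8.833 g; calcium chloride dihydrate 0.749 g; Tricine 25.807 g; L-tryptophan 0.785 g; sucrose 237.284 g

Ratio of target to recipe volume: 4330 / 500 = 8.66.
sodium thiosulfate: 1.37 g × (4330 mL / 500 mL) = 11.864 g
yeast extract: 1.02 g × (4330 mL / 500 mL) = 8.833 g
calcium chloride dihydrate: 0.0865 g × (4330 mL / 500 mL) = 0.749 g
Tricine: 2.98 g × (4330 mL / 500 mL) = 25.807 g
L-tryptophan: 0.0906 g × (4330 mL / 500 mL) = 0.785 g
sucrose: 27.4 g × (4330 mL / 500 mL) = 237.284 g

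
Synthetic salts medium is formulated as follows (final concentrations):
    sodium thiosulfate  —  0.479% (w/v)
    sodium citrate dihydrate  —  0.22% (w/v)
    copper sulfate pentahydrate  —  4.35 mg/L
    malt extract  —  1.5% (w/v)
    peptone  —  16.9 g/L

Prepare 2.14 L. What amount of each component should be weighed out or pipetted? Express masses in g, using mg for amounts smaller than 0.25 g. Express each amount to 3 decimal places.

Working volume: 2.14 L.
sodium thiosulfate: 0.479 g per 100 mL × 2140 mL ÷ 100 = 10.251 g
sodium citrate dihydrate: 0.22% w/v = 2.2 g/L → 2.2 × 2.14 L = 4.708 g
copper sulfate pentahydrate: 4.35 mg/L × 2.14 L = 9.309 mg
malt extract: 1.5 g per 100 mL × 2140 mL ÷ 100 = 32.100 g
peptone: 16.9 g/L × 2.14 L = 36.166 g

sodium thiosulfate 10.251 g; sodium citrate dihydrate 4.708 g; copper sulfate pentahydrate 9.309 mg; malt extract 32.100 g; peptone 36.166 g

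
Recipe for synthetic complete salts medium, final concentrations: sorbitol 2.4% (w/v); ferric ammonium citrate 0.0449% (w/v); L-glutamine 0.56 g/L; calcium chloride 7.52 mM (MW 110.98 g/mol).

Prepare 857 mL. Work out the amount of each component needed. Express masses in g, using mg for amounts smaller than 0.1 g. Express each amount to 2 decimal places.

Scale factor relative to 1 L: 0.857.
sorbitol: 2.4% w/v = 24 g/L → 24 × 0.857 L = 20.57 g
ferric ammonium citrate: 0.0449% w/v = 0.449 g/L → 0.449 × 0.857 L = 0.38 g
L-glutamine: 0.56 g/L × 0.857 L = 0.48 g
calcium chloride: 7.52 mmol/L × 110.98 g/mol × 0.857 L ÷ 1000 = 0.72 g

sorbitol 20.57 g; ferric ammonium citrate 0.38 g; L-glutamine 0.48 g; calcium chloride 0.72 g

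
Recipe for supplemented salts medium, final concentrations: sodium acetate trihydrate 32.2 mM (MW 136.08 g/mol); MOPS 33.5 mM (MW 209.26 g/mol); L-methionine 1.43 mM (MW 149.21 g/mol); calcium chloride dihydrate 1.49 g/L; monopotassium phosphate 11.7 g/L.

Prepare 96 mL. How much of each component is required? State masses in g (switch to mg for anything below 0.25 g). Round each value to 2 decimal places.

Scale factor relative to 1 L: 0.096.
sodium acetate trihydrate: 32.2 mmol/L × 136.08 g/mol × 0.096 L ÷ 1000 = 0.42 g
MOPS: 33.5 mmol/L × 209.26 g/mol × 0.096 L ÷ 1000 = 0.67 g
L-methionine: 1.43 mmol/L × 149.21 mg/mmol × 0.096 L = 20.48 mg
calcium chloride dihydrate: 1.49 g/L × 0.096 L = 0.14304 g = 143.04 mg
monopotassium phosphate: 11.7 g/L × 0.096 L = 1.12 g

sodium acetate trihydrate 0.42 g; MOPS 0.67 g; L-methionine 20.48 mg; calcium chloride dihydrate 143.04 mg; monopotassium phosphate 1.12 g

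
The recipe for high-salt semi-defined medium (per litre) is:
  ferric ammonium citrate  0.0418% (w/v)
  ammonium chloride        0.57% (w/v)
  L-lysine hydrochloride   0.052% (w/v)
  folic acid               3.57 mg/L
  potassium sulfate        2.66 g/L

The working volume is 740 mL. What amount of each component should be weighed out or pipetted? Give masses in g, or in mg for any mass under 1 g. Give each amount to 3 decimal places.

Target volume = 740 mL = 0.74 L.
ferric ammonium citrate: 0.0418% w/v = 0.418 g/L → 0.418 × 0.74 L = 0.30932 g = 309.320 mg
ammonium chloride: 0.57% w/v = 5.7 g/L → 5.7 × 0.74 L = 4.218 g
L-lysine hydrochloride: 0.052 g per 100 mL × 740 mL ÷ 100 = 0.3848 g = 384.800 mg
folic acid: 3.57 mg/L × 0.74 L = 2.642 mg
potassium sulfate: 2.66 g/L × 0.74 L = 1.968 g

ferric ammonium citrate 309.320 mg; ammonium chloride 4.218 g; L-lysine hydrochloride 384.800 mg; folic acid 2.642 mg; potassium sulfate 1.968 g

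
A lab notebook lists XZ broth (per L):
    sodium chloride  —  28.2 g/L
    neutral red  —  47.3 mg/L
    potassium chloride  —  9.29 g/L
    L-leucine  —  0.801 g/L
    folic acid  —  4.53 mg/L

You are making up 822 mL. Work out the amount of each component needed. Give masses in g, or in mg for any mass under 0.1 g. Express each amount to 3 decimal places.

sodium chloride 23.180 g; neutral red 38.881 mg; potassium chloride 7.636 g; L-leucine 0.658 g; folic acid 3.724 mg

Scale factor relative to 1 L: 0.822.
sodium chloride: 28.2 g/L × 0.822 L = 23.180 g
neutral red: 47.3 mg/L × 0.822 L = 38.881 mg
potassium chloride: 9.29 g/L × 0.822 L = 7.636 g
L-leucine: 0.801 g/L × 0.822 L = 0.658 g
folic acid: 4.53 mg/L × 0.822 L = 3.724 mg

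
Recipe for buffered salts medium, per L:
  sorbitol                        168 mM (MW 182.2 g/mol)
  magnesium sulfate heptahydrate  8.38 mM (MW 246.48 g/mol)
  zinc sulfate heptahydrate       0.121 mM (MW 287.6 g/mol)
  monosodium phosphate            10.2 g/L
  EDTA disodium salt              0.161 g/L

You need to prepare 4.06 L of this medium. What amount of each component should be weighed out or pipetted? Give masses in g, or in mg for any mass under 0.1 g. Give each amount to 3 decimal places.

Scale factor relative to 1 L: 4.06.
sorbitol: 168 mmol/L × 182.2 g/mol × 4.06 L ÷ 1000 = 124.275 g
magnesium sulfate heptahydrate: 8.38 mmol/L × 246.48 g/mol × 4.06 L ÷ 1000 = 8.386 g
zinc sulfate heptahydrate: 0.121 mmol/L × 287.6 g/mol × 4.06 L ÷ 1000 = 0.141 g
monosodium phosphate: 10.2 g/L × 4.06 L = 41.412 g
EDTA disodium salt: 0.161 g/L × 4.06 L = 0.654 g

sorbitol 124.275 g; magnesium sulfate heptahydrate 8.386 g; zinc sulfate heptahydrate 0.141 g; monosodium phosphate 41.412 g; EDTA disodium salt 0.654 g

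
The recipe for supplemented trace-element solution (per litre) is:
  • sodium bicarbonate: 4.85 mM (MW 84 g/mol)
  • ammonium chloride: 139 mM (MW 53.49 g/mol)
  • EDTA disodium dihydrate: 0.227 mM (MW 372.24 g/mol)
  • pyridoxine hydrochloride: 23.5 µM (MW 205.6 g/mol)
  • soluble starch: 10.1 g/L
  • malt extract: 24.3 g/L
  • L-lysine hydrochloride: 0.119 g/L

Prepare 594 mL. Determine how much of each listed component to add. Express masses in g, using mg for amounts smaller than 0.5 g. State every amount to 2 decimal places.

sodium bicarbonate 242.00 mg; ammonium chloride 4.42 g; EDTA disodium dihydrate 50.19 mg; pyridoxine hydrochloride 2.87 mg; soluble starch 6.00 g; malt extract 14.43 g; L-lysine hydrochloride 70.69 mg

Target volume = 594 mL = 0.594 L.
sodium bicarbonate: 4.85 mmol/L × 84 mg/mmol × 0.594 L = 242.00 mg
ammonium chloride: 139 mmol/L × 53.49 g/mol × 0.594 L ÷ 1000 = 4.42 g
EDTA disodium dihydrate: 0.227 mmol/L × 372.24 mg/mmol × 0.594 L = 50.19 mg
pyridoxine hydrochloride: 23.5 µmol/L × 205.6 g/mol × 0.594 L ÷ 1000 = 2.87 mg
soluble starch: 10.1 g/L × 0.594 L = 6.00 g
malt extract: 24.3 g/L × 0.594 L = 14.43 g
L-lysine hydrochloride: 0.119 g/L × 0.594 L = 0.070686 g = 70.69 mg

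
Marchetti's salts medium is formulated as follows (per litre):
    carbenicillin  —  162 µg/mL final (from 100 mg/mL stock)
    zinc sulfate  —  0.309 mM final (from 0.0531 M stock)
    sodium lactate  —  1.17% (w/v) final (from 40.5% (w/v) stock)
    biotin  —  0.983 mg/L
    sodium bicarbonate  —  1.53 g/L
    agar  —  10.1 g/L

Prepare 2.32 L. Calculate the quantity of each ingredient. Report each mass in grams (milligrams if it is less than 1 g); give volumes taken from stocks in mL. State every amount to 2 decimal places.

carbenicillin 3.76 mL; zinc sulfate 13.50 mL; sodium lactate 67.02 mL; biotin 2.28 mg; sodium bicarbonate 3.55 g; agar 23.43 g

Working volume: 2.32 L.
carbenicillin: dilute stock: 162 µg/mL × 2320 mL ÷ 100000 µg/mL = 3.76 mL
zinc sulfate: V = C2·V2/C1 = 0.309 mM × 2320 mL ÷ 53.1 mM = 13.50 mL
sodium lactate: C1V1 = C2V2 → 1.17% ÷ 40.5% × 2320 mL = 67.02 mL
biotin: 0.983 mg/L × 2.32 L = 2.28 mg
sodium bicarbonate: 1.53 g/L × 2.32 L = 3.55 g
agar: 10.1 g/L × 2.32 L = 23.43 g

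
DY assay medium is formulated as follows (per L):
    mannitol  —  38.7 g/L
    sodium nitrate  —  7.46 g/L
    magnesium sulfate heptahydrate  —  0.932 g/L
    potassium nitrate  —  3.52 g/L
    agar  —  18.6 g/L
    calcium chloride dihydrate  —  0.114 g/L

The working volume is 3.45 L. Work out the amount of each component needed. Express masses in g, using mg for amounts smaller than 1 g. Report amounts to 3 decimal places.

mannitol 133.515 g; sodium nitrate 25.737 g; magnesium sulfate heptahydrate 3.215 g; potassium nitrate 12.144 g; agar 64.170 g; calcium chloride dihydrate 393.300 mg

Scale factor relative to 1 L: 3.45.
mannitol: 38.7 g/L × 3.45 L = 133.515 g
sodium nitrate: 7.46 g/L × 3.45 L = 25.737 g
magnesium sulfate heptahydrate: 0.932 g/L × 3.45 L = 3.215 g
potassium nitrate: 3.52 g/L × 3.45 L = 12.144 g
agar: 18.6 g/L × 3.45 L = 64.170 g
calcium chloride dihydrate: 0.114 g/L × 3.45 L = 0.3933 g = 393.300 mg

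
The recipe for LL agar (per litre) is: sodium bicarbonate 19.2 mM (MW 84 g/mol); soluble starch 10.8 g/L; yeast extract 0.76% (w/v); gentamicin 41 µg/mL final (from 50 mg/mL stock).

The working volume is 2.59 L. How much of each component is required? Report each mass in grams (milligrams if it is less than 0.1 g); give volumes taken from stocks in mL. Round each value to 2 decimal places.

sodium bicarbonate 4.18 g; soluble starch 27.97 g; yeast extract 19.68 g; gentamicin 2.12 mL

Scale factor relative to 1 L: 2.59.
sodium bicarbonate: 19.2 mmol/L × 84 g/mol × 2.59 L ÷ 1000 = 4.18 g
soluble starch: 10.8 g/L × 2.59 L = 27.97 g
yeast extract: 0.76 g per 100 mL × 2590 mL ÷ 100 = 19.68 g
gentamicin: C1V1 = C2V2 → 41 µg/mL × 2590 mL ÷ 50000 µg/mL = 2.12 mL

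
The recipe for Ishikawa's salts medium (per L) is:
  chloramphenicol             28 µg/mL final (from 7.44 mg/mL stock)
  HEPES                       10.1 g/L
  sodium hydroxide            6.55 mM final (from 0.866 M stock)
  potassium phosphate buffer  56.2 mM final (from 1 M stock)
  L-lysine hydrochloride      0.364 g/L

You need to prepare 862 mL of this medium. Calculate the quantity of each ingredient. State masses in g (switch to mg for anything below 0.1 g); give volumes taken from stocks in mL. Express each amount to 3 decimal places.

chloramphenicol 3.244 mL; HEPES 8.706 g; sodium hydroxide 6.520 mL; potassium phosphate buffer 48.444 mL; L-lysine hydrochloride 0.314 g

Working volume: 862 mL = 0.862 L.
chloramphenicol: dilute stock: 28 µg/mL × 862 mL ÷ 7440 µg/mL = 3.244 mL
HEPES: 10.1 g/L × 0.862 L = 8.706 g
sodium hydroxide: C1V1 = C2V2 → 6.55 mM × 862 mL ÷ 866 mM = 6.520 mL
potassium phosphate buffer: C1V1 = C2V2 → 56.2 mM × 862 mL ÷ 1000 mM = 48.444 mL
L-lysine hydrochloride: 0.364 g/L × 0.862 L = 0.314 g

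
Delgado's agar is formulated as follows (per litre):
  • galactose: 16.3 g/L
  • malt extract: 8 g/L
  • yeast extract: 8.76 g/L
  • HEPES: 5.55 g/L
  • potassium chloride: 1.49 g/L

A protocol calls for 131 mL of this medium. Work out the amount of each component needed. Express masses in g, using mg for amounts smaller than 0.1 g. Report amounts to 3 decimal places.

galactose 2.135 g; malt extract 1.048 g; yeast extract 1.148 g; HEPES 0.727 g; potassium chloride 0.195 g

Target volume = 131 mL = 0.131 L.
galactose: 16.3 g/L × 0.131 L = 2.135 g
malt extract: 8 g/L × 0.131 L = 1.048 g
yeast extract: 8.76 g/L × 0.131 L = 1.148 g
HEPES: 5.55 g/L × 0.131 L = 0.727 g
potassium chloride: 1.49 g/L × 0.131 L = 0.195 g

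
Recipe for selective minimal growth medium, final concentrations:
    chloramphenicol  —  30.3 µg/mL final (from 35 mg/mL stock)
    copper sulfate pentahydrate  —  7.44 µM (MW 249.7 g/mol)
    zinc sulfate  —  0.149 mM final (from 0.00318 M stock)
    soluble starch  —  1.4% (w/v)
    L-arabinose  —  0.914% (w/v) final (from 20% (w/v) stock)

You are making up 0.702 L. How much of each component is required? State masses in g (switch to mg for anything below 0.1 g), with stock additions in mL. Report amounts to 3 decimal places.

chloramphenicol 0.608 mL; copper sulfate pentahydrate 1.304 mg; zinc sulfate 32.892 mL; soluble starch 9.828 g; L-arabinose 32.081 mL

Working volume: 0.702 L.
chloramphenicol: dilute stock: 30.3 µg/mL × 702 mL ÷ 35000 µg/mL = 0.608 mL
copper sulfate pentahydrate: 7.44 µmol/L × 249.7 g/mol × 0.702 L ÷ 1000 = 1.304 mg
zinc sulfate: dilute stock: 0.149 mM × 702 mL ÷ 3.18 mM = 32.892 mL
soluble starch: 1.4 g per 100 mL × 702 mL ÷ 100 = 9.828 g
L-arabinose: V = C2·V2/C1 = 0.914% ÷ 20% × 702 mL = 32.081 mL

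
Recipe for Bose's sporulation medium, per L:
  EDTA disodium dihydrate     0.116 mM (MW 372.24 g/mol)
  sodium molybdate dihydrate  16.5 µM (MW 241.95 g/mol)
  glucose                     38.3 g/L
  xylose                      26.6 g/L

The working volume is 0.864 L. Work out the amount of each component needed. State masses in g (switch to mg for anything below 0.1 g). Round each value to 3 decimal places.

EDTA disodium dihydrate 37.307 mg; sodium molybdate dihydrate 3.449 mg; glucose 33.091 g; xylose 22.982 g

Working volume: 0.864 L.
EDTA disodium dihydrate: 0.116 mmol/L × 372.24 mg/mmol × 0.864 L = 37.307 mg
sodium molybdate dihydrate: 16.5 µmol/L × 241.95 g/mol × 0.864 L ÷ 1000 = 3.449 mg
glucose: 38.3 g/L × 0.864 L = 33.091 g
xylose: 26.6 g/L × 0.864 L = 22.982 g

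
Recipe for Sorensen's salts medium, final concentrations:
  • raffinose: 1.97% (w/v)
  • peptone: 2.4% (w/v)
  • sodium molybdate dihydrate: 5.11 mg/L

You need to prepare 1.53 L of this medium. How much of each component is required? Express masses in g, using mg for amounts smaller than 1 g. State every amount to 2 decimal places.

Scale factor relative to 1 L: 1.53.
raffinose: 1.97 g per 100 mL × 1530 mL ÷ 100 = 30.14 g
peptone: 2.4% w/v = 24 g/L → 24 × 1.53 L = 36.72 g
sodium molybdate dihydrate: 5.11 mg/L × 1.53 L = 7.82 mg

raffinose 30.14 g; peptone 36.72 g; sodium molybdate dihydrate 7.82 mg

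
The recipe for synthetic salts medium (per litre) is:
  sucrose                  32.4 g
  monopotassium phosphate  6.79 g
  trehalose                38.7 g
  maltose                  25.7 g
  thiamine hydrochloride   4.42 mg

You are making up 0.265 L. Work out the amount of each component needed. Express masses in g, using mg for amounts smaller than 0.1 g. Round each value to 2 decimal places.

Scale factor = 265 mL / 1000 mL = 0.265.
sucrose: 32.4 g × (265 mL / 1000 mL) = 8.59 g
monopotassium phosphate: 6.79 g × (265 mL / 1000 mL) = 1.80 g
trehalose: 38.7 g × (265 mL / 1000 mL) = 10.26 g
maltose: 25.7 g × (265 mL / 1000 mL) = 6.81 g
thiamine hydrochloride: 4.42 mg × (265 mL / 1000 mL) = 1.17 mg

sucrose 8.59 g; monopotassium phosphate 1.80 g; trehalose 10.26 g; maltose 6.81 g; thiamine hydrochloride 1.17 mg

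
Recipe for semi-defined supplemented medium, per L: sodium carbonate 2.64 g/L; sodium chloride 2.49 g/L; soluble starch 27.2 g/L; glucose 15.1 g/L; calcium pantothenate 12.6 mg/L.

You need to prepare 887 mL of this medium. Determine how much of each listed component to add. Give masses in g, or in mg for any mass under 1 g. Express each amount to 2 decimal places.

Scale factor relative to 1 L: 0.887.
sodium carbonate: 2.64 g/L × 0.887 L = 2.34 g
sodium chloride: 2.49 g/L × 0.887 L = 2.21 g
soluble starch: 27.2 g/L × 0.887 L = 24.13 g
glucose: 15.1 g/L × 0.887 L = 13.39 g
calcium pantothenate: 12.6 mg/L × 0.887 L = 11.18 mg

sodium carbonate 2.34 g; sodium chloride 2.21 g; soluble starch 24.13 g; glucose 13.39 g; calcium pantothenate 11.18 mg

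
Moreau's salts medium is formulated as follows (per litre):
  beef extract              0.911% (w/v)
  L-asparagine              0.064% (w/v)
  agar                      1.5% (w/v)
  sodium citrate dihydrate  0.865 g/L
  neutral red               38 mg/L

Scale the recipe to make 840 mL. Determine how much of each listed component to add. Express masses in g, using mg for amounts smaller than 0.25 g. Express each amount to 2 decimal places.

Target volume = 840 mL = 0.84 L.
beef extract: 0.911 g per 100 mL × 840 mL ÷ 100 = 7.65 g
L-asparagine: 0.064% w/v = 0.64 g/L → 0.64 × 0.84 L = 0.54 g
agar: 1.5 g per 100 mL × 840 mL ÷ 100 = 12.60 g
sodium citrate dihydrate: 0.865 g/L × 0.84 L = 0.73 g
neutral red: 38 mg/L × 0.84 L = 31.92 mg

beef extract 7.65 g; L-asparagine 0.54 g; agar 12.60 g; sodium citrate dihydrate 0.73 g; neutral red 31.92 mg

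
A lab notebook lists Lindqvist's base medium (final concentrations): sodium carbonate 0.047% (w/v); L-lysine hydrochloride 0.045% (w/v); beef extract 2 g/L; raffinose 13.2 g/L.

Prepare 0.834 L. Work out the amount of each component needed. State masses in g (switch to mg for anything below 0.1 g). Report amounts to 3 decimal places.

Working volume: 0.834 L.
sodium carbonate: 0.047% w/v = 0.47 g/L → 0.47 × 0.834 L = 0.392 g
L-lysine hydrochloride: 0.045% w/v = 0.45 g/L → 0.45 × 0.834 L = 0.375 g
beef extract: 2 g/L × 0.834 L = 1.668 g
raffinose: 13.2 g/L × 0.834 L = 11.009 g

sodium carbonate 0.392 g; L-lysine hydrochloride 0.375 g; beef extract 1.668 g; raffinose 11.009 g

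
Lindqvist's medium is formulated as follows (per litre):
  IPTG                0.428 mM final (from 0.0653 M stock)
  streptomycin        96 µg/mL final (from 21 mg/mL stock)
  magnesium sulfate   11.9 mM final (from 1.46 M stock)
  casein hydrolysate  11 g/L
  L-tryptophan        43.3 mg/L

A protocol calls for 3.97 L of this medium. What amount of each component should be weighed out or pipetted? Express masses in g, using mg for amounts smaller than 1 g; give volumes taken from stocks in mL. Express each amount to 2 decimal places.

IPTG 26.02 mL; streptomycin 18.15 mL; magnesium sulfate 32.36 mL; casein hydrolysate 43.67 g; L-tryptophan 171.90 mg

Scale factor relative to 1 L: 3.97.
IPTG: C1V1 = C2V2 → 0.428 mM × 3970 mL ÷ 65.3 mM = 26.02 mL
streptomycin: dilute stock: 96 µg/mL × 3970 mL ÷ 21000 µg/mL = 18.15 mL
magnesium sulfate: V = C2·V2/C1 = 11.9 mM × 3970 mL ÷ 1460 mM = 32.36 mL
casein hydrolysate: 11 g/L × 3.97 L = 43.67 g
L-tryptophan: 43.3 mg/L × 3.97 L = 171.90 mg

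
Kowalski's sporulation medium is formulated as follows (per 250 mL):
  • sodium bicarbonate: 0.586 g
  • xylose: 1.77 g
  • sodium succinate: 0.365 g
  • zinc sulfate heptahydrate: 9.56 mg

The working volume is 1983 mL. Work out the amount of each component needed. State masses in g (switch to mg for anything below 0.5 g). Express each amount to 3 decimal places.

Scale factor = 1983 mL / 250 mL = 7.932.
sodium bicarbonate: 0.586 g × (1983 mL / 250 mL) = 4.648 g
xylose: 1.77 g × (1983 mL / 250 mL) = 14.040 g
sodium succinate: 0.365 g × (1983 mL / 250 mL) = 2.895 g
zinc sulfate heptahydrate: 9.56 mg × (1983 mL / 250 mL) = 75.830 mg

sodium bicarbonate 4.648 g; xylose 14.040 g; sodium succinate 2.895 g; zinc sulfate heptahydrate 75.830 mg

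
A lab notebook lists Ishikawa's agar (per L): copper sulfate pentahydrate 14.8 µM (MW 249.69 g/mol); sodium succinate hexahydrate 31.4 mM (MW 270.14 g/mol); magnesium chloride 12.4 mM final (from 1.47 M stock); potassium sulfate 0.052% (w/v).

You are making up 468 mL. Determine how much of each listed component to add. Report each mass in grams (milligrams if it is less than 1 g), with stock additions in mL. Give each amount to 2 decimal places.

copper sulfate pentahydrate 1.73 mg; sodium succinate hexahydrate 3.97 g; magnesium chloride 3.95 mL; potassium sulfate 243.36 mg

Scale factor relative to 1 L: 0.468.
copper sulfate pentahydrate: 14.8 µmol/L × 249.69 g/mol × 0.468 L ÷ 1000 = 1.73 mg
sodium succinate hexahydrate: 31.4 mmol/L × 270.14 g/mol × 0.468 L ÷ 1000 = 3.97 g
magnesium chloride: dilute stock: 12.4 mM × 468 mL ÷ 1470 mM = 3.95 mL
potassium sulfate: 0.052 g per 100 mL × 468 mL ÷ 100 = 0.24336 g = 243.36 mg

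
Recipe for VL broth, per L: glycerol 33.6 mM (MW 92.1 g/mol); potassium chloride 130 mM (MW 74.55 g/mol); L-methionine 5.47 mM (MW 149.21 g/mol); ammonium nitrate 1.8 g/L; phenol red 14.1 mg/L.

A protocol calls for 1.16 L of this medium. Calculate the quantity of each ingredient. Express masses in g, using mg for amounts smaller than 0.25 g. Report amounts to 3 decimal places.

glycerol 3.590 g; potassium chloride 11.242 g; L-methionine 0.947 g; ammonium nitrate 2.088 g; phenol red 16.356 mg

Working volume: 1.16 L.
glycerol: 33.6 mmol/L × 92.1 g/mol × 1.16 L ÷ 1000 = 3.590 g
potassium chloride: 130 mmol/L × 74.55 g/mol × 1.16 L ÷ 1000 = 11.242 g
L-methionine: 5.47 mmol/L × 149.21 g/mol × 1.16 L ÷ 1000 = 0.947 g
ammonium nitrate: 1.8 g/L × 1.16 L = 2.088 g
phenol red: 14.1 mg/L × 1.16 L = 16.356 mg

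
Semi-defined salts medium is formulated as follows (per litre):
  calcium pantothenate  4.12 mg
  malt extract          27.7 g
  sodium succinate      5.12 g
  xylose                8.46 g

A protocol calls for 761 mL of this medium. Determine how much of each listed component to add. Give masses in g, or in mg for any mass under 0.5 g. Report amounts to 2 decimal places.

calcium pantothenate 3.14 mg; malt extract 21.08 g; sodium succinate 3.90 g; xylose 6.44 g

Ratio of target to recipe volume: 761 / 1000 = 0.761.
calcium pantothenate: 4.12 mg × (761 mL / 1000 mL) = 3.14 mg
malt extract: 27.7 g × (761 mL / 1000 mL) = 21.08 g
sodium succinate: 5.12 g × (761 mL / 1000 mL) = 3.90 g
xylose: 8.46 g × (761 mL / 1000 mL) = 6.44 g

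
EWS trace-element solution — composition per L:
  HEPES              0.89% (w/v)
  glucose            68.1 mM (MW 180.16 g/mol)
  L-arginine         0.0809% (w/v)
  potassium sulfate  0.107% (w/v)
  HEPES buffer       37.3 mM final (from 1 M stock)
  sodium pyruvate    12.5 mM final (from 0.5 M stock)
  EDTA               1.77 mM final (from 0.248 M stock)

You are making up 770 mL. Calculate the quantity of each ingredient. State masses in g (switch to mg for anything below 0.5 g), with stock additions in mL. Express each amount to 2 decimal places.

HEPES 6.85 g; glucose 9.45 g; L-arginine 0.62 g; potassium sulfate 0.82 g; HEPES buffer 28.72 mL; sodium pyruvate 19.25 mL; EDTA 5.50 mL

Target volume = 770 mL = 0.77 L.
HEPES: 0.89% w/v = 8.9 g/L → 8.9 × 0.77 L = 6.85 g
glucose: 68.1 mmol/L × 180.16 g/mol × 0.77 L ÷ 1000 = 9.45 g
L-arginine: 0.0809 g per 100 mL × 770 mL ÷ 100 = 0.62 g
potassium sulfate: 0.107% w/v = 1.07 g/L → 1.07 × 0.77 L = 0.82 g
HEPES buffer: dilute stock: 37.3 mM × 770 mL ÷ 1000 mM = 28.72 mL
sodium pyruvate: V = C2·V2/C1 = 12.5 mM × 770 mL ÷ 500 mM = 19.25 mL
EDTA: C1V1 = C2V2 → 1.77 mM × 770 mL ÷ 248 mM = 5.50 mL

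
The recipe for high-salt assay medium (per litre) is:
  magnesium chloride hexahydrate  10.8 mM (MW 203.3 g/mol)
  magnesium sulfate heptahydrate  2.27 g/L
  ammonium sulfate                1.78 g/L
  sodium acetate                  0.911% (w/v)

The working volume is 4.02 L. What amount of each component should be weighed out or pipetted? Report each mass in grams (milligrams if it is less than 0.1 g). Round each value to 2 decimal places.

Scale factor relative to 1 L: 4.02.
magnesium chloride hexahydrate: 10.8 mmol/L × 203.3 g/mol × 4.02 L ÷ 1000 = 8.83 g
magnesium sulfate heptahydrate: 2.27 g/L × 4.02 L = 9.13 g
ammonium sulfate: 1.78 g/L × 4.02 L = 7.16 g
sodium acetate: 0.911 g per 100 mL × 4020 mL ÷ 100 = 36.62 g

magnesium chloride hexahydrate 8.83 g; magnesium sulfate heptahydrate 9.13 g; ammonium sulfate 7.16 g; sodium acetate 36.62 g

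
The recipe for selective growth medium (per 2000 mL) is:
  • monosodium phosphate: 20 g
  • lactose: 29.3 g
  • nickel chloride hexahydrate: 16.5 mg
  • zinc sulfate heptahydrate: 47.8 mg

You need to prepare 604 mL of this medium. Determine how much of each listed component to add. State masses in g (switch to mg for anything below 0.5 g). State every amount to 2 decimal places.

monosodium phosphate 6.04 g; lactose 8.85 g; nickel chloride hexahydrate 4.98 mg; zinc sulfate heptahydrate 14.44 mg

Scale factor = 604 mL / 2000 mL = 0.302.
monosodium phosphate: 20 g × (604 mL / 2000 mL) = 6.04 g
lactose: 29.3 g × (604 mL / 2000 mL) = 8.85 g
nickel chloride hexahydrate: 16.5 mg × (604 mL / 2000 mL) = 4.98 mg
zinc sulfate heptahydrate: 47.8 mg × (604 mL / 2000 mL) = 14.44 mg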